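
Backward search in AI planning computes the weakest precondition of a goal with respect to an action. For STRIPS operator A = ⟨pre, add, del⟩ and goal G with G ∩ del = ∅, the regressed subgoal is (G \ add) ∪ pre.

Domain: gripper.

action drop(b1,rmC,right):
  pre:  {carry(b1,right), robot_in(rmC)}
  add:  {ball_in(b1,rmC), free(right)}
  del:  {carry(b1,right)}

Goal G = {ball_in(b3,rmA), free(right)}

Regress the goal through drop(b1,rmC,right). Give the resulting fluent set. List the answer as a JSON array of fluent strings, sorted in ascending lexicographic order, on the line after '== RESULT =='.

Regress:
  G ∩ del = {}  (empty — regression defined)
  G \ add = {ball_in(b3,rmA), free(right)} \ {ball_in(b1,rmC), free(right)} = {ball_in(b3,rmA)}
  ∪ pre   = {ball_in(b3,rmA)} ∪ {carry(b1,right), robot_in(rmC)}
          = {ball_in(b3,rmA), carry(b1,right), robot_in(rmC)}

== RESULT ==
["ball_in(b3,rmA)", "carry(b1,right)", "robot_in(rmC)"]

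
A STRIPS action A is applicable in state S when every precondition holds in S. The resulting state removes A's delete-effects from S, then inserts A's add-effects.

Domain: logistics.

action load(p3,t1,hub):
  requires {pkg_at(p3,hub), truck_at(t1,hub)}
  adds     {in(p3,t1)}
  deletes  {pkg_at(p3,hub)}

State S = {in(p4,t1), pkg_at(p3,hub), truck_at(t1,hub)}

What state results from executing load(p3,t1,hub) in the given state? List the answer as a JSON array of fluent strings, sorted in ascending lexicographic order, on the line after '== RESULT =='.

Compute (S \ del) ∪ add:
  pre ⊆ S: {pkg_at(p3,hub), truck_at(t1,hub)} ⊆ S  — applicable
  S \ del = {in(p4,t1), truck_at(t1,hub)}
  ∪ add   = {in(p3,t1), in(p4,t1), truck_at(t1,hub)}

== RESULT ==
["in(p3,t1)", "in(p4,t1)", "truck_at(t1,hub)"]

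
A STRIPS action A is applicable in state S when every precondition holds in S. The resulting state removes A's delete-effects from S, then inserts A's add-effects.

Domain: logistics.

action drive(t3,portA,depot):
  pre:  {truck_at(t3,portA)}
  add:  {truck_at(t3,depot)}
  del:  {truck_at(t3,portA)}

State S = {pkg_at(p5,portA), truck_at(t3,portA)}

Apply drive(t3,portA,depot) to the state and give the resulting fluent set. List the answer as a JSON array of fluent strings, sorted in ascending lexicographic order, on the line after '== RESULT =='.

Compute (S \ del) ∪ add:
  pre ⊆ S: {truck_at(t3,portA)} ⊆ S  — applicable
  S \ del = {pkg_at(p5,portA)}
  ∪ add   = {pkg_at(p5,portA), truck_at(t3,depot)}

== RESULT ==
["pkg_at(p5,portA)", "truck_at(t3,depot)"]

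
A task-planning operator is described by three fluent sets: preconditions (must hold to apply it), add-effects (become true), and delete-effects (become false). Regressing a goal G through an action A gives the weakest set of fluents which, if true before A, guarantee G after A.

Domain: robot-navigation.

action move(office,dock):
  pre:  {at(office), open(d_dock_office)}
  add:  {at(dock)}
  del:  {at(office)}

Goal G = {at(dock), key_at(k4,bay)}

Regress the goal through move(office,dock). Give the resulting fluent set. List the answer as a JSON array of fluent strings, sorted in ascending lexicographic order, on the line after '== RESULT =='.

Regress:
  G ∩ del = {}  (empty — regression defined)
  G \ add = {at(dock), key_at(k4,bay)} \ {at(dock)} = {key_at(k4,bay)}
  ∪ pre   = {key_at(k4,bay)} ∪ {at(office), open(d_dock_office)}
          = {at(office), key_at(k4,bay), open(d_dock_office)}

== RESULT ==
["at(office)", "key_at(k4,bay)", "open(d_dock_office)"]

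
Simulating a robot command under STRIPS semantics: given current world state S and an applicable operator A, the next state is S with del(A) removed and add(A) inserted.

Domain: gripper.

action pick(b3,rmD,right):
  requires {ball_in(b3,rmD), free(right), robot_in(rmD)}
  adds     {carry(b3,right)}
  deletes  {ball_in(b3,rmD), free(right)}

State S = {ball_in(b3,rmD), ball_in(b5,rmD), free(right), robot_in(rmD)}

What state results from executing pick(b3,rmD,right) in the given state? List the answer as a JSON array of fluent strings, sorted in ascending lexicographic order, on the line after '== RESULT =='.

Progress:
  pre ⊆ S: {ball_in(b3,rmD), free(right), robot_in(rmD)} ⊆ S  — applicable
  S \ del = {ball_in(b5,rmD), robot_in(rmD)}
  ∪ add   = {ball_in(b5,rmD), carry(b3,right), robot_in(rmD)}

== RESULT ==
["ball_in(b5,rmD)", "carry(b3,right)", "robot_in(rmD)"]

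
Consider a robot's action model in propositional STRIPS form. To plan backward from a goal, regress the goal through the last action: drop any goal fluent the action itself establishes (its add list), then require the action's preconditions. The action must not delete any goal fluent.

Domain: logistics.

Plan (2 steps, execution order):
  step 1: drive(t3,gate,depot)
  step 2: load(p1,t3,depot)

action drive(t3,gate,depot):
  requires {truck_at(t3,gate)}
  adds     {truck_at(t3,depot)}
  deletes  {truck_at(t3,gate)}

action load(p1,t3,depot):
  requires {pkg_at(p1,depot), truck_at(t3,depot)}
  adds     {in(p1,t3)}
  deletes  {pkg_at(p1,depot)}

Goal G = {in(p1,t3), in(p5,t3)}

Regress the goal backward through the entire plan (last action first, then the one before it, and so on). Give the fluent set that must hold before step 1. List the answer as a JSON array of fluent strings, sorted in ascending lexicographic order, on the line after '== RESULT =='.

Regress step by step:
  through step 2 (load(p1,t3,depot)): drop {in(p1,t3)}, keep {in(p5,t3)}, require {pkg_at(p1,depot), truck_at(t3,depot)}
    → {in(p5,t3), pkg_at(p1,depot), truck_at(t3,depot)}
  through step 1 (drive(t3,gate,depot)): drop {truck_at(t3,depot)}, keep {in(p5,t3), pkg_at(p1,depot)}, require {truck_at(t3,gate)}
    → {in(p5,t3), pkg_at(p1,depot), truck_at(t3,gate)}

== RESULT ==
["in(p5,t3)", "pkg_at(p1,depot)", "truck_at(t3,gate)"]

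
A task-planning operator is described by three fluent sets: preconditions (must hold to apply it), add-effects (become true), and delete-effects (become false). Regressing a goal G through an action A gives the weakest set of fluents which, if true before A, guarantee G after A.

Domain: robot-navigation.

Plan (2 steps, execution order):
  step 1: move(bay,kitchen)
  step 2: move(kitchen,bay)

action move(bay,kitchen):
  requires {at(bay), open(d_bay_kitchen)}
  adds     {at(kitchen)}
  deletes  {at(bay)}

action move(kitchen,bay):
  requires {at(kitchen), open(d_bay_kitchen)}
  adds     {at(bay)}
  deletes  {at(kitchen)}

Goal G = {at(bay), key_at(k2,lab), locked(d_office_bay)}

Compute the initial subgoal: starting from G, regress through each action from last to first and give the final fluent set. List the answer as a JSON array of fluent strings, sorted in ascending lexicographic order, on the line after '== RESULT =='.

Work backward from the goal:
  through step 2 (move(kitchen,bay)): drop {at(bay)}, keep {key_at(k2,lab), locked(d_office_bay)}, require {at(kitchen), open(d_bay_kitchen)}
    → {at(kitchen), key_at(k2,lab), locked(d_office_bay), open(d_bay_kitchen)}
  through step 1 (move(bay,kitchen)): drop {at(kitchen)}, keep {key_at(k2,lab), locked(d_office_bay), open(d_bay_kitchen)}, require {at(bay), open(d_bay_kitchen)}
    → {at(bay), key_at(k2,lab), locked(d_office_bay), open(d_bay_kitchen)}

== RESULT ==
["at(bay)", "key_at(k2,lab)", "locked(d_office_bay)", "open(d_bay_kitchen)"]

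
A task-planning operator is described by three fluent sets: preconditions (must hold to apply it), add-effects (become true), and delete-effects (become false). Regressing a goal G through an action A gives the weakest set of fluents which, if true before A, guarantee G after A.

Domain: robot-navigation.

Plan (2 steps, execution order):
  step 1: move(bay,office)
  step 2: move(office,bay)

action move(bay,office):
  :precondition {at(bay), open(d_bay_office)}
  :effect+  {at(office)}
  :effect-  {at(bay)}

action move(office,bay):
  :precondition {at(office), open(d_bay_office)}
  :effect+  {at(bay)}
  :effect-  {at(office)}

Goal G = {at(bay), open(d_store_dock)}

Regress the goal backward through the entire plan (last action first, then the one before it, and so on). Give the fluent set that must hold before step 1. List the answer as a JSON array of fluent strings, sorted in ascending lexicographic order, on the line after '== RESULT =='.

Regress step by step:
  through step 2 (move(office,bay)): drop {at(bay)}, keep {open(d_store_dock)}, require {at(office), open(d_bay_office)}
    → {at(office), open(d_bay_office), open(d_store_dock)}
  through step 1 (move(bay,office)): drop {at(office)}, keep {open(d_bay_office), open(d_store_dock)}, require {at(bay), open(d_bay_office)}
    → {at(bay), open(d_bay_office), open(d_store_dock)}

== RESULT ==
["at(bay)", "open(d_bay_office)", "open(d_store_dock)"]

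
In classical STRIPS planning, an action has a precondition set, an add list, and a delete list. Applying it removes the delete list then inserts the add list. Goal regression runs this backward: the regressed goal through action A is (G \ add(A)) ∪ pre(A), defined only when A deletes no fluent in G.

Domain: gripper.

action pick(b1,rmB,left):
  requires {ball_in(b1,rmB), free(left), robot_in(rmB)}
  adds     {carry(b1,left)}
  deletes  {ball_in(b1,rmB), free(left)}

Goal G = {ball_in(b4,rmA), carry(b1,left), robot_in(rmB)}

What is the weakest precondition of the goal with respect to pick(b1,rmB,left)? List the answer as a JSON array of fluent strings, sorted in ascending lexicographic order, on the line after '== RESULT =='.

Regress:
  G ∩ del = {}  (empty — regression defined)
  G \ add = {ball_in(b4,rmA), carry(b1,left), robot_in(rmB)} \ {carry(b1,left)} = {ball_in(b4,rmA), robot_in(rmB)}
  ∪ pre   = {ball_in(b4,rmA), robot_in(rmB)} ∪ {ball_in(b1,rmB), free(left), robot_in(rmB)}
          = {ball_in(b1,rmB), ball_in(b4,rmA), free(left), robot_in(rmB)}

== RESULT ==
["ball_in(b1,rmB)", "ball_in(b4,rmA)", "free(left)", "robot_in(rmB)"]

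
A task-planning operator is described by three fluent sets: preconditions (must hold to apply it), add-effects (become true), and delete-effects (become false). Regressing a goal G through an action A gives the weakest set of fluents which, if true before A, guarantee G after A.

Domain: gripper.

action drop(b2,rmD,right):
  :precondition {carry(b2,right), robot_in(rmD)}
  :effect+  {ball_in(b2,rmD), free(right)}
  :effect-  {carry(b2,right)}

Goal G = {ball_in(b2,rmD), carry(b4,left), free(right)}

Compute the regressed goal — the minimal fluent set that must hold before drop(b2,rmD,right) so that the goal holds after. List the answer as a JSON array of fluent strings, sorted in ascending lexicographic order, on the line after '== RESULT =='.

Regress:
  G ∩ del = {}  (empty — regression defined)
  G \ add = {ball_in(b2,rmD), carry(b4,left), free(right)} \ {ball_in(b2,rmD), free(right)} = {carry(b4,left)}
  ∪ pre   = {carry(b4,left)} ∪ {carry(b2,right), robot_in(rmD)}
          = {carry(b2,right), carry(b4,left), robot_in(rmD)}

== RESULT ==
["carry(b2,right)", "carry(b4,left)", "robot_in(rmD)"]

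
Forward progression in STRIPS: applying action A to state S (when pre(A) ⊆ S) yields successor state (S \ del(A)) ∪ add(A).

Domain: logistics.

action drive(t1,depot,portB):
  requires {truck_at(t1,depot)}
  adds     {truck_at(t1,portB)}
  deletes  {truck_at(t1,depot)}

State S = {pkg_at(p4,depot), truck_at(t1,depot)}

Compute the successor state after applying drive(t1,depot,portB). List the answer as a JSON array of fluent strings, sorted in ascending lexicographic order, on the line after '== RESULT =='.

Compute (S \ del) ∪ add:
  pre ⊆ S: {truck_at(t1,depot)} ⊆ S  — applicable
  S \ del = {pkg_at(p4,depot)}
  ∪ add   = {pkg_at(p4,depot), truck_at(t1,portB)}

== RESULT ==
["pkg_at(p4,depot)", "truck_at(t1,portB)"]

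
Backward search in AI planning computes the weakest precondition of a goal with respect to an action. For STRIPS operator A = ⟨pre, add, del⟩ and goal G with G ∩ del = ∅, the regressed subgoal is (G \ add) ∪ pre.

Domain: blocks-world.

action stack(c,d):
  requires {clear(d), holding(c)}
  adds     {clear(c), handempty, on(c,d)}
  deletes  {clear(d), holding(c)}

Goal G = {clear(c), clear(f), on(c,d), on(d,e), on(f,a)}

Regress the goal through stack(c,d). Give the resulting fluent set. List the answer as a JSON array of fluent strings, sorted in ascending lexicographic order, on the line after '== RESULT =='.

Regress:
  G ∩ del = {}  (empty — regression defined)
  G \ add = {clear(c), clear(f), on(c,d), on(d,e), on(f,a)} \ {clear(c), handempty, on(c,d)} = {clear(f), on(d,e), on(f,a)}
  ∪ pre   = {clear(f), on(d,e), on(f,a)} ∪ {clear(d), holding(c)}
          = {clear(d), clear(f), holding(c), on(d,e), on(f,a)}

== RESULT ==
["clear(d)", "clear(f)", "holding(c)", "on(d,e)", "on(f,a)"]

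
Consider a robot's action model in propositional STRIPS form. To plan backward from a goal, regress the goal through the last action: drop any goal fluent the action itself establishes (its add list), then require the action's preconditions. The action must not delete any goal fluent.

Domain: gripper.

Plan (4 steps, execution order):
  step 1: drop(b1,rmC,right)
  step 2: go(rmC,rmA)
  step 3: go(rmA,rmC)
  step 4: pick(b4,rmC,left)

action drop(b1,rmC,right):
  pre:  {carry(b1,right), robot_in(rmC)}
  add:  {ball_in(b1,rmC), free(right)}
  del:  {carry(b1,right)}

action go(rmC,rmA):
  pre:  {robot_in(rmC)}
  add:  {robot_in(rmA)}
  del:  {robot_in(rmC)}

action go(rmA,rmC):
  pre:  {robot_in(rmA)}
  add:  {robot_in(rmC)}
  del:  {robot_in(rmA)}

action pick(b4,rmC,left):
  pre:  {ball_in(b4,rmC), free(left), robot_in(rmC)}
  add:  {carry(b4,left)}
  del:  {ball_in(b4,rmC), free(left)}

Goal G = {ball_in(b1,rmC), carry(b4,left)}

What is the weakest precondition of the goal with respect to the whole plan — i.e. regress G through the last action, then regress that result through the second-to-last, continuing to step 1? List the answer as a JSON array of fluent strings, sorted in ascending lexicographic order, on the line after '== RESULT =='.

Work backward from the goal:
  through step 4 (pick(b4,rmC,left)): drop {carry(b4,left)}, keep {ball_in(b1,rmC)}, require {ball_in(b4,rmC), free(left), robot_in(rmC)}
    → {ball_in(b1,rmC), ball_in(b4,rmC), free(left), robot_in(rmC)}
  through step 3 (go(rmA,rmC)): drop {robot_in(rmC)}, keep {ball_in(b1,rmC), ball_in(b4,rmC), free(left)}, require {robot_in(rmA)}
    → {ball_in(b1,rmC), ball_in(b4,rmC), free(left), robot_in(rmA)}
  through step 2 (go(rmC,rmA)): drop {robot_in(rmA)}, keep {ball_in(b1,rmC), ball_in(b4,rmC), free(left)}, require {robot_in(rmC)}
    → {ball_in(b1,rmC), ball_in(b4,rmC), free(left), robot_in(rmC)}
  through step 1 (drop(b1,rmC,right)): drop {ball_in(b1,rmC)}, keep {ball_in(b4,rmC), free(left), robot_in(rmC)}, require {carry(b1,right), robot_in(rmC)}
    → {ball_in(b4,rmC), carry(b1,right), free(left), robot_in(rmC)}

== RESULT ==
["ball_in(b4,rmC)", "carry(b1,right)", "free(left)", "robot_in(rmC)"]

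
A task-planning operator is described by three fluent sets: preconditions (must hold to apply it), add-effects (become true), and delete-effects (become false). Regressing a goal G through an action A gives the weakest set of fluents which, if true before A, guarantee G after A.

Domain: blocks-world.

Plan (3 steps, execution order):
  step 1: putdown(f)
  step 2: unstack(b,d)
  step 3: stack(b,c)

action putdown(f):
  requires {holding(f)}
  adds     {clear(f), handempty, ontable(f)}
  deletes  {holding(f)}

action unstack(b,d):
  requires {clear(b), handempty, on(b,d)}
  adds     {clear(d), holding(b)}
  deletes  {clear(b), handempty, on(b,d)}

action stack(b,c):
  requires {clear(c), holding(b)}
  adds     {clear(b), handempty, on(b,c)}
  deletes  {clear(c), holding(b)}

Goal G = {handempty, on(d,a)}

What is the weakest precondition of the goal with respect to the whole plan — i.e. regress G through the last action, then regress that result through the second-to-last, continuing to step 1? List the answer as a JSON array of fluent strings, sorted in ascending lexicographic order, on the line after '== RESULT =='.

Work backward from the goal:
  through step 3 (stack(b,c)): drop {handempty}, keep {on(d,a)}, require {clear(c), holding(b)}
    → {clear(c), holding(b), on(d,a)}
  through step 2 (unstack(b,d)): drop {holding(b)}, keep {clear(c), on(d,a)}, require {clear(b), handempty, on(b,d)}
    → {clear(b), clear(c), handempty, on(b,d), on(d,a)}
  through step 1 (putdown(f)): drop {handempty}, keep {clear(b), clear(c), on(b,d), on(d,a)}, require {holding(f)}
    → {clear(b), clear(c), holding(f), on(b,d), on(d,a)}

== RESULT ==
["clear(b)", "clear(c)", "holding(f)", "on(b,d)", "on(d,a)"]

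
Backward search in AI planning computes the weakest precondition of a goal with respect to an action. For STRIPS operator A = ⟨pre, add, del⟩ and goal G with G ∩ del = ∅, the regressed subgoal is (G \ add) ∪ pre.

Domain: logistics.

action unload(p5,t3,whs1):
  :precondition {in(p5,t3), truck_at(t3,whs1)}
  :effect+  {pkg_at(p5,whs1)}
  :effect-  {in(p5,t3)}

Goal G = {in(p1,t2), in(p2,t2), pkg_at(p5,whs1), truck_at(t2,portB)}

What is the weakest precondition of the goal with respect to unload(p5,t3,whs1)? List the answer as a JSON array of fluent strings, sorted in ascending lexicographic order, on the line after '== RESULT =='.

Regress:
  G ∩ del = {}  (empty — regression defined)
  G \ add = {in(p1,t2), in(p2,t2), pkg_at(p5,whs1), truck_at(t2,portB)} \ {pkg_at(p5,whs1)} = {in(p1,t2), in(p2,t2), truck_at(t2,portB)}
  ∪ pre   = {in(p1,t2), in(p2,t2), truck_at(t2,portB)} ∪ {in(p5,t3), truck_at(t3,whs1)}
          = {in(p1,t2), in(p2,t2), in(p5,t3), truck_at(t2,portB), truck_at(t3,whs1)}

== RESULT ==
["in(p1,t2)", "in(p2,t2)", "in(p5,t3)", "truck_at(t2,portB)", "truck_at(t3,whs1)"]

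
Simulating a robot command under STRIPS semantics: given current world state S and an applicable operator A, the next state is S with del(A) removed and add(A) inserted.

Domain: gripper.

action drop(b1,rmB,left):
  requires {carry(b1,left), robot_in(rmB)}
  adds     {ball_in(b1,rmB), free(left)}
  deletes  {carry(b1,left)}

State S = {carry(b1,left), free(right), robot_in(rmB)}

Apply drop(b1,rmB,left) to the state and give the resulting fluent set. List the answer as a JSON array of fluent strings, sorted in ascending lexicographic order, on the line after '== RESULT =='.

Compute (S \ del) ∪ add:
  pre ⊆ S: {carry(b1,left), robot_in(rmB)} ⊆ S  — applicable
  S \ del = {free(right), robot_in(rmB)}
  ∪ add   = {ball_in(b1,rmB), free(left), free(right), robot_in(rmB)}

== RESULT ==
["ball_in(b1,rmB)", "free(left)", "free(right)", "robot_in(rmB)"]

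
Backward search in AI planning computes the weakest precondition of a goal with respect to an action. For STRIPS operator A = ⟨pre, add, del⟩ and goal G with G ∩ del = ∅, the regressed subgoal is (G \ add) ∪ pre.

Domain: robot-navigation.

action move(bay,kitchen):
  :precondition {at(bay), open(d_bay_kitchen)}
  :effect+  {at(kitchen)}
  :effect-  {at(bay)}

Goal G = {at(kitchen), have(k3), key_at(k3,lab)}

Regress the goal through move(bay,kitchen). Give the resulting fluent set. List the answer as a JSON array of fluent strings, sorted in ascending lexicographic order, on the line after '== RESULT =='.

Regress:
  G ∩ del = {}  (empty — regression defined)
  G \ add = {at(kitchen), have(k3), key_at(k3,lab)} \ {at(kitchen)} = {have(k3), key_at(k3,lab)}
  ∪ pre   = {have(k3), key_at(k3,lab)} ∪ {at(bay), open(d_bay_kitchen)}
          = {at(bay), have(k3), key_at(k3,lab), open(d_bay_kitchen)}

== RESULT ==
["at(bay)", "have(k3)", "key_at(k3,lab)", "open(d_bay_kitchen)"]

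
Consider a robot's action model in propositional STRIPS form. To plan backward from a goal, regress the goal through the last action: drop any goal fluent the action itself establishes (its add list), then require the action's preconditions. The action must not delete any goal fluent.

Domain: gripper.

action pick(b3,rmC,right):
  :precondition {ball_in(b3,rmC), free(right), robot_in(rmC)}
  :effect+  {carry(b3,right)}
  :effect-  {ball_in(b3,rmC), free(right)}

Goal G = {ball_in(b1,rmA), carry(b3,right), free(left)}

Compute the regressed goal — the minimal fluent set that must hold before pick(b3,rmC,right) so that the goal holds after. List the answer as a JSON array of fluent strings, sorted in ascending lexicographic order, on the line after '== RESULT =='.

Compute (G \ add) ∪ pre:
  G ∩ del = {}  (empty — regression defined)
  G \ add = {ball_in(b1,rmA), carry(b3,right), free(left)} \ {carry(b3,right)} = {ball_in(b1,rmA), free(left)}
  ∪ pre   = {ball_in(b1,rmA), free(left)} ∪ {ball_in(b3,rmC), free(right), robot_in(rmC)}
          = {ball_in(b1,rmA), ball_in(b3,rmC), free(left), free(right), robot_in(rmC)}

== RESULT ==
["ball_in(b1,rmA)", "ball_in(b3,rmC)", "free(left)", "free(right)", "robot_in(rmC)"]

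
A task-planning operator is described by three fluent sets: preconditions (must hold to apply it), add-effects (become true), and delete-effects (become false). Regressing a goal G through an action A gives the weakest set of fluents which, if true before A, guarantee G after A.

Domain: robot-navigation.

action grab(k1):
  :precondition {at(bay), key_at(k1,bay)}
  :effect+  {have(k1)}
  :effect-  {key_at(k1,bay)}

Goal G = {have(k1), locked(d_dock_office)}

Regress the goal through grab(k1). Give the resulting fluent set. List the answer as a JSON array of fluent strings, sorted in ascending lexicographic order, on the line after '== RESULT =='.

Compute (G \ add) ∪ pre:
  G ∩ del = {}  (empty — regression defined)
  G \ add = {have(k1), locked(d_dock_office)} \ {have(k1)} = {locked(d_dock_office)}
  ∪ pre   = {locked(d_dock_office)} ∪ {at(bay), key_at(k1,bay)}
          = {at(bay), key_at(k1,bay), locked(d_dock_office)}

== RESULT ==
["at(bay)", "key_at(k1,bay)", "locked(d_dock_office)"]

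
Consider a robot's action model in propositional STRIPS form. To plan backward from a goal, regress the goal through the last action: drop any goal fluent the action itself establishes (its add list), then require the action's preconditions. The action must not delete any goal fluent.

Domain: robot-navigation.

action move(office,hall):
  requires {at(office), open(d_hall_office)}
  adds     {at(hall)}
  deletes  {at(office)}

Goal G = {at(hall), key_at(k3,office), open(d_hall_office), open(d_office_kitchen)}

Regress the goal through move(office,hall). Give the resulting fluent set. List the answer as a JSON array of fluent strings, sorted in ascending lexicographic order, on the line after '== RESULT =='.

Regress:
  G ∩ del = {}  (empty — regression defined)
  G \ add = {at(hall), key_at(k3,office), open(d_hall_office), open(d_office_kitchen)} \ {at(hall)} = {key_at(k3,office), open(d_hall_office), open(d_office_kitchen)}
  ∪ pre   = {key_at(k3,office), open(d_hall_office), open(d_office_kitchen)} ∪ {at(office), open(d_hall_office)}
          = {at(office), key_at(k3,office), open(d_hall_office), open(d_office_kitchen)}

== RESULT ==
["at(office)", "key_at(k3,office)", "open(d_hall_office)", "open(d_office_kitchen)"]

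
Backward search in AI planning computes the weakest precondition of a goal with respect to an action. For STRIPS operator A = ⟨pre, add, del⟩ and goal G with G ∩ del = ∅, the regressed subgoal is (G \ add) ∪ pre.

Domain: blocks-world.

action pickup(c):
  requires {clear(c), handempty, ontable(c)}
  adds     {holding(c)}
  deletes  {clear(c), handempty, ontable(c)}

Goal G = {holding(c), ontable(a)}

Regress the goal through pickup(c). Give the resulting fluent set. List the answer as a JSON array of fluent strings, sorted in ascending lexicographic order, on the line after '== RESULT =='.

Compute (G \ add) ∪ pre:
  G ∩ del = {}  (empty — regression defined)
  G \ add = {holding(c), ontable(a)} \ {holding(c)} = {ontable(a)}
  ∪ pre   = {ontable(a)} ∪ {clear(c), handempty, ontable(c)}
          = {clear(c), handempty, ontable(a), ontable(c)}

== RESULT ==
["clear(c)", "handempty", "ontable(a)", "ontable(c)"]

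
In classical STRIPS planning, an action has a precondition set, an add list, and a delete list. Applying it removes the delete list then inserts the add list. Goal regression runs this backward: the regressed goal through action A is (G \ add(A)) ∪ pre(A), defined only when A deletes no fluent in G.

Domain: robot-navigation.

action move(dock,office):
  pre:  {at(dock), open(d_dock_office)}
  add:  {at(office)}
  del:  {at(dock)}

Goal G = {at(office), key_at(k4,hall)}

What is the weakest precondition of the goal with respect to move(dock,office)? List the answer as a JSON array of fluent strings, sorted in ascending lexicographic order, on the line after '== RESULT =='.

Regress:
  G ∩ del = {}  (empty — regression defined)
  G \ add = {at(office), key_at(k4,hall)} \ {at(office)} = {key_at(k4,hall)}
  ∪ pre   = {key_at(k4,hall)} ∪ {at(dock), open(d_dock_office)}
          = {at(dock), key_at(k4,hall), open(d_dock_office)}

== RESULT ==
["at(dock)", "key_at(k4,hall)", "open(d_dock_office)"]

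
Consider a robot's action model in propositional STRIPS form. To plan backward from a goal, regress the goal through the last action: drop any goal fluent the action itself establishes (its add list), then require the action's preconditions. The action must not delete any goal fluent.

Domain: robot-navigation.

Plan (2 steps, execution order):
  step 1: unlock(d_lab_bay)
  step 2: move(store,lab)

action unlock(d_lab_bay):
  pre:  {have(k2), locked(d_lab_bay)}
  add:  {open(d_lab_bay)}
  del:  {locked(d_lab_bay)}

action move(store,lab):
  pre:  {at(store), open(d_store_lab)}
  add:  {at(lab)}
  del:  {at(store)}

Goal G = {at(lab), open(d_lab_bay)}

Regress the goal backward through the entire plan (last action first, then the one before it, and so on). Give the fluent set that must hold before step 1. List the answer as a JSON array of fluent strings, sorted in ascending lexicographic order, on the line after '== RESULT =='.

Work backward from the goal:
  through step 2 (move(store,lab)): drop {at(lab)}, keep {open(d_lab_bay)}, require {at(store), open(d_store_lab)}
    → {at(store), open(d_lab_bay), open(d_store_lab)}
  through step 1 (unlock(d_lab_bay)): drop {open(d_lab_bay)}, keep {at(store), open(d_store_lab)}, require {have(k2), locked(d_lab_bay)}
    → {at(store), have(k2), locked(d_lab_bay), open(d_store_lab)}

== RESULT ==
["at(store)", "have(k2)", "locked(d_lab_bay)", "open(d_store_lab)"]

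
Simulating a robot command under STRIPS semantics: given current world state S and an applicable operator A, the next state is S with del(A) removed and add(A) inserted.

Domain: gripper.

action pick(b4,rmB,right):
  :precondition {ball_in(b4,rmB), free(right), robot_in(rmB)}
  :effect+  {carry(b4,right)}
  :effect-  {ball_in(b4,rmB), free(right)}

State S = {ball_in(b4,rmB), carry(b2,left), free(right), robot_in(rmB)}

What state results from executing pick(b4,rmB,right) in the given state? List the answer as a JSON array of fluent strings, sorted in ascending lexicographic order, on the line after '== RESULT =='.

Progress:
  pre ⊆ S: {ball_in(b4,rmB), free(right), robot_in(rmB)} ⊆ S  — applicable
  S \ del = {carry(b2,left), robot_in(rmB)}
  ∪ add   = {carry(b2,left), carry(b4,right), robot_in(rmB)}

== RESULT ==
["carry(b2,left)", "carry(b4,right)", "robot_in(rmB)"]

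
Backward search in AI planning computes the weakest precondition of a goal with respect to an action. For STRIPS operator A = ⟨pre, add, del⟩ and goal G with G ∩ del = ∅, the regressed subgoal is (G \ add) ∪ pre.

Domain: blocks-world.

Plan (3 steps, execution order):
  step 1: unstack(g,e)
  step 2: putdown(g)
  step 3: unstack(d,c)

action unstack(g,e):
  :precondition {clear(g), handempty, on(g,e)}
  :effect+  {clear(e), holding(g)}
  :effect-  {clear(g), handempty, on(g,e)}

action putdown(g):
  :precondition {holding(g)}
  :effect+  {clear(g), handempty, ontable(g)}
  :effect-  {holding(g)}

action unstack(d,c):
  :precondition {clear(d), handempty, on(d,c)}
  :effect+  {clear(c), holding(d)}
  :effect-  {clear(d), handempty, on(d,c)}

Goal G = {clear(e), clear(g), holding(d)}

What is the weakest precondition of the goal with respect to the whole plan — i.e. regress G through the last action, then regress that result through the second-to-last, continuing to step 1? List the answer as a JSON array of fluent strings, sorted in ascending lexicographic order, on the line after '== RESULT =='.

Work backward from the goal:
  through step 3 (unstack(d,c)): drop {holding(d)}, keep {clear(e), clear(g)}, require {clear(d), handempty, on(d,c)}
    → {clear(d), clear(e), clear(g), handempty, on(d,c)}
  through step 2 (putdown(g)): drop {clear(g), handempty}, keep {clear(d), clear(e), on(d,c)}, require {holding(g)}
    → {clear(d), clear(e), holding(g), on(d,c)}
  through step 1 (unstack(g,e)): drop {clear(e), holding(g)}, keep {clear(d), on(d,c)}, require {clear(g), handempty, on(g,e)}
    → {clear(d), clear(g), handempty, on(d,c), on(g,e)}

== RESULT ==
["clear(d)", "clear(g)", "handempty", "on(d,c)", "on(g,e)"]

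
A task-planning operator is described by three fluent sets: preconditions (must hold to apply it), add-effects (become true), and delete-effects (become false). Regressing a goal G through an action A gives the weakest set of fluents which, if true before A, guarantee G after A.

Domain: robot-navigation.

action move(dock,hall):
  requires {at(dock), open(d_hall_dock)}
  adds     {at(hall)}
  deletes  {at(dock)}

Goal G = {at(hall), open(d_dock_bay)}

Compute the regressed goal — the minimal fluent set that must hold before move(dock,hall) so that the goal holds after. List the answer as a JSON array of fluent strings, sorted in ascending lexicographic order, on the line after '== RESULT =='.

Compute (G \ add) ∪ pre:
  G ∩ del = {}  (empty — regression defined)
  G \ add = {at(hall), open(d_dock_bay)} \ {at(hall)} = {open(d_dock_bay)}
  ∪ pre   = {open(d_dock_bay)} ∪ {at(dock), open(d_hall_dock)}
          = {at(dock), open(d_dock_bay), open(d_hall_dock)}

== RESULT ==
["at(dock)", "open(d_dock_bay)", "open(d_hall_dock)"]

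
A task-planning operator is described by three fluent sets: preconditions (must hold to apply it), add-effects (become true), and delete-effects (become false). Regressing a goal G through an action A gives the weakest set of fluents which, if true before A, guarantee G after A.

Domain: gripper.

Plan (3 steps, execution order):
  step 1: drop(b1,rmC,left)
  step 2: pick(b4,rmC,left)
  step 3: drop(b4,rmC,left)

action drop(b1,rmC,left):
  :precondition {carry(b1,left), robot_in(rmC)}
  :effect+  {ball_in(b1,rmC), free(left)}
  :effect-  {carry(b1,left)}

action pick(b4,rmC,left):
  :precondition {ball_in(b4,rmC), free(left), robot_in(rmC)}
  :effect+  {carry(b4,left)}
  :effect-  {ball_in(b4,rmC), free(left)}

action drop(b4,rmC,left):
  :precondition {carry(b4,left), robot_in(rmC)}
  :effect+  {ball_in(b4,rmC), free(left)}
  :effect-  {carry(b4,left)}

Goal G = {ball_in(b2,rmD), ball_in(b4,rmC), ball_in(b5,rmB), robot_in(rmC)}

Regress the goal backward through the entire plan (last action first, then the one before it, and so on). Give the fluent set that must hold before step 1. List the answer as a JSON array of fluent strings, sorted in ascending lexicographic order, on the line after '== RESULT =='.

Regress step by step:
  through step 3 (drop(b4,rmC,left)): drop {ball_in(b4,rmC)}, keep {ball_in(b2,rmD), ball_in(b5,rmB), robot_in(rmC)}, require {carry(b4,left), robot_in(rmC)}
    → {ball_in(b2,rmD), ball_in(b5,rmB), carry(b4,left), robot_in(rmC)}
  through step 2 (pick(b4,rmC,left)): drop {carry(b4,left)}, keep {ball_in(b2,rmD), ball_in(b5,rmB), robot_in(rmC)}, require {ball_in(b4,rmC), free(left), robot_in(rmC)}
    → {ball_in(b2,rmD), ball_in(b4,rmC), ball_in(b5,rmB), free(left), robot_in(rmC)}
  through step 1 (drop(b1,rmC,left)): drop {free(left)}, keep {ball_in(b2,rmD), ball_in(b4,rmC), ball_in(b5,rmB), robot_in(rmC)}, require {carry(b1,left), robot_in(rmC)}
    → {ball_in(b2,rmD), ball_in(b4,rmC), ball_in(b5,rmB), carry(b1,left), robot_in(rmC)}

== RESULT ==
["ball_in(b2,rmD)", "ball_in(b4,rmC)", "ball_in(b5,rmB)", "carry(b1,left)", "robot_in(rmC)"]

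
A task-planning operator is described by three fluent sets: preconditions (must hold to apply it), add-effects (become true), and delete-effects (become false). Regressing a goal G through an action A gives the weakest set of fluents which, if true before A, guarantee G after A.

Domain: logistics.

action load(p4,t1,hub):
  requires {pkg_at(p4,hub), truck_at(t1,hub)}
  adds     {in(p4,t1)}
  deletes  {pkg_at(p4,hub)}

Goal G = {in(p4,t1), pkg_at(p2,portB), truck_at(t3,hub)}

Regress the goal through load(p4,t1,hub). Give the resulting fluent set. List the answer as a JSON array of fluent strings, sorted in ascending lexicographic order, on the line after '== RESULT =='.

Compute (G \ add) ∪ pre:
  G ∩ del = {}  (empty — regression defined)
  G \ add = {in(p4,t1), pkg_at(p2,portB), truck_at(t3,hub)} \ {in(p4,t1)} = {pkg_at(p2,portB), truck_at(t3,hub)}
  ∪ pre   = {pkg_at(p2,portB), truck_at(t3,hub)} ∪ {pkg_at(p4,hub), truck_at(t1,hub)}
          = {pkg_at(p2,portB), pkg_at(p4,hub), truck_at(t1,hub), truck_at(t3,hub)}

== RESULT ==
["pkg_at(p2,portB)", "pkg_at(p4,hub)", "truck_at(t1,hub)", "truck_at(t3,hub)"]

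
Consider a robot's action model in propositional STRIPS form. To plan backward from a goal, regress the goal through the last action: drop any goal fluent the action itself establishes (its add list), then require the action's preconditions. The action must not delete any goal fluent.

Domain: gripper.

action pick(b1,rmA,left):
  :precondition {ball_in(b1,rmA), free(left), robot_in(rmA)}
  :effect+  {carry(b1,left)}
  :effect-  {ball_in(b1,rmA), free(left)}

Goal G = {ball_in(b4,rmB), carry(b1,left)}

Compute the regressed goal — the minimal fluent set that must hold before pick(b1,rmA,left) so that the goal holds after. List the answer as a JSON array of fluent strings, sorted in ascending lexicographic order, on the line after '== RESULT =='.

Regress:
  G ∩ del = {}  (empty — regression defined)
  G \ add = {ball_in(b4,rmB), carry(b1,left)} \ {carry(b1,left)} = {ball_in(b4,rmB)}
  ∪ pre   = {ball_in(b4,rmB)} ∪ {ball_in(b1,rmA), free(left), robot_in(rmA)}
          = {ball_in(b1,rmA), ball_in(b4,rmB), free(left), robot_in(rmA)}

== RESULT ==
["ball_in(b1,rmA)", "ball_in(b4,rmB)", "free(left)", "robot_in(rmA)"]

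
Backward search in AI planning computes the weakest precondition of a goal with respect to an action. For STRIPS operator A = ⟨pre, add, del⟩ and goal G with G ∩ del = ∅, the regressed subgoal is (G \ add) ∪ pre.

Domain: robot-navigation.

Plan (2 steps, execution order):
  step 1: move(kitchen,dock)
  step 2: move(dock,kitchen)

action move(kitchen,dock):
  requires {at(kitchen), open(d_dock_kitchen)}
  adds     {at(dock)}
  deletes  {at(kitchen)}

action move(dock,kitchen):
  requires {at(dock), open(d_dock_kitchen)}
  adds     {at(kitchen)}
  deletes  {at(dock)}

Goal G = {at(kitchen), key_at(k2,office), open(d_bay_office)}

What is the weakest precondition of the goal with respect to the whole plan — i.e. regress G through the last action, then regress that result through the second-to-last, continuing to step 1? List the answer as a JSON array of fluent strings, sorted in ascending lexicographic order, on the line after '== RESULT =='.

Work backward from the goal:
  through step 2 (move(dock,kitchen)): drop {at(kitchen)}, keep {key_at(k2,office), open(d_bay_office)}, require {at(dock), open(d_dock_kitchen)}
    → {at(dock), key_at(k2,office), open(d_bay_office), open(d_dock_kitchen)}
  through step 1 (move(kitchen,dock)): drop {at(dock)}, keep {key_at(k2,office), open(d_bay_office), open(d_dock_kitchen)}, require {at(kitchen), open(d_dock_kitchen)}
    → {at(kitchen), key_at(k2,office), open(d_bay_office), open(d_dock_kitchen)}

== RESULT ==
["at(kitchen)", "key_at(k2,office)", "open(d_bay_office)", "open(d_dock_kitchen)"]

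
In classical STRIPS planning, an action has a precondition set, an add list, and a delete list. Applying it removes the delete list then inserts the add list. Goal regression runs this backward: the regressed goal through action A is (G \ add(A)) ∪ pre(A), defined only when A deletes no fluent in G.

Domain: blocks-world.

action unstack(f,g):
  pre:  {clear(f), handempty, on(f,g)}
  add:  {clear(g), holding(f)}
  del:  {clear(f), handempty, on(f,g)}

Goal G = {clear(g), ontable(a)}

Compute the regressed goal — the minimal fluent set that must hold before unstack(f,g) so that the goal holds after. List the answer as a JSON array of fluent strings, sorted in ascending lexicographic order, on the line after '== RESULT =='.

Compute (G \ add) ∪ pre:
  G ∩ del = {}  (empty — regression defined)
  G \ add = {clear(g), ontable(a)} \ {clear(g), holding(f)} = {ontable(a)}
  ∪ pre   = {ontable(a)} ∪ {clear(f), handempty, on(f,g)}
          = {clear(f), handempty, on(f,g), ontable(a)}

== RESULT ==
["clear(f)", "handempty", "on(f,g)", "ontable(a)"]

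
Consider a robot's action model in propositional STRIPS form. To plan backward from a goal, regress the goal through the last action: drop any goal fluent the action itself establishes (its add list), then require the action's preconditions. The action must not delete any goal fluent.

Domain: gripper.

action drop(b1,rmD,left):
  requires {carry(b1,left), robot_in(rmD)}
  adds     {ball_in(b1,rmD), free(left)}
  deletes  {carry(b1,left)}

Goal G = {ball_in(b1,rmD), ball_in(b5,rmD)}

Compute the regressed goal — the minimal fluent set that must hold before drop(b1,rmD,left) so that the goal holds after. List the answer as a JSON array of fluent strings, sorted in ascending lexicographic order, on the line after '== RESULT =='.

Regress:
  G ∩ del = {}  (empty — regression defined)
  G \ add = {ball_in(b1,rmD), ball_in(b5,rmD)} \ {ball_in(b1,rmD), free(left)} = {ball_in(b5,rmD)}
  ∪ pre   = {ball_in(b5,rmD)} ∪ {carry(b1,left), robot_in(rmD)}
          = {ball_in(b5,rmD), carry(b1,left), robot_in(rmD)}

== RESULT ==
["ball_in(b5,rmD)", "carry(b1,left)", "robot_in(rmD)"]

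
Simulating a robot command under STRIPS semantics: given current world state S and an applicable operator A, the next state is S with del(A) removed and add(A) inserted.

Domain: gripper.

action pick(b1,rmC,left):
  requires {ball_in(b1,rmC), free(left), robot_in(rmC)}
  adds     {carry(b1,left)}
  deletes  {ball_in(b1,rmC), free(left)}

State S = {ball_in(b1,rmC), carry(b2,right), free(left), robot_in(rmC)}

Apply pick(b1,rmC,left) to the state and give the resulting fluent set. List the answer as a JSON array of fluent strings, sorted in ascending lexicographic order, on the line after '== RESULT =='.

Compute (S \ del) ∪ add:
  pre ⊆ S: {ball_in(b1,rmC), free(left), robot_in(rmC)} ⊆ S  — applicable
  S \ del = {carry(b2,right), robot_in(rmC)}
  ∪ add   = {carry(b1,left), carry(b2,right), robot_in(rmC)}

== RESULT ==
["carry(b1,left)", "carry(b2,right)", "robot_in(rmC)"]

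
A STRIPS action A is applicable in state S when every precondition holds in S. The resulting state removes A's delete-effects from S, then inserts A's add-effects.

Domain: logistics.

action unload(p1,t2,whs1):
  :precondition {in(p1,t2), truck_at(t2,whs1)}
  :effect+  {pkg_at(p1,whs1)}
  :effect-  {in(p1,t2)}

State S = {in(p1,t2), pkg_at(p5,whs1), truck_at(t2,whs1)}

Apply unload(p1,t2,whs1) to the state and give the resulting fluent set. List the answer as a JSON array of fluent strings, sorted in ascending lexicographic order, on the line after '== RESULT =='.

Progress:
  pre ⊆ S: {in(p1,t2), truck_at(t2,whs1)} ⊆ S  — applicable
  S \ del = {pkg_at(p5,whs1), truck_at(t2,whs1)}
  ∪ add   = {pkg_at(p1,whs1), pkg_at(p5,whs1), truck_at(t2,whs1)}

== RESULT ==
["pkg_at(p1,whs1)", "pkg_at(p5,whs1)", "truck_at(t2,whs1)"]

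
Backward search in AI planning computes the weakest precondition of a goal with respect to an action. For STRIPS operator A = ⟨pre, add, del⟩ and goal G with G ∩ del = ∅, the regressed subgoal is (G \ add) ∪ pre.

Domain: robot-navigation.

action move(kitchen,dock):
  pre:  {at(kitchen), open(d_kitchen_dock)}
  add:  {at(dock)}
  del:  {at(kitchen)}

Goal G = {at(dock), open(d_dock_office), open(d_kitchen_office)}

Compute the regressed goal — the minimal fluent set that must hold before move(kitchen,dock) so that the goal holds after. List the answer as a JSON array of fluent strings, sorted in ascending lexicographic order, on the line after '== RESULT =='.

Regress:
  G ∩ del = {}  (empty — regression defined)
  G \ add = {at(dock), open(d_dock_office), open(d_kitchen_office)} \ {at(dock)} = {open(d_dock_office), open(d_kitchen_office)}
  ∪ pre   = {open(d_dock_office), open(d_kitchen_office)} ∪ {at(kitchen), open(d_kitchen_dock)}
          = {at(kitchen), open(d_dock_office), open(d_kitchen_dock), open(d_kitchen_office)}

== RESULT ==
["at(kitchen)", "open(d_dock_office)", "open(d_kitchen_dock)", "open(d_kitchen_office)"]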